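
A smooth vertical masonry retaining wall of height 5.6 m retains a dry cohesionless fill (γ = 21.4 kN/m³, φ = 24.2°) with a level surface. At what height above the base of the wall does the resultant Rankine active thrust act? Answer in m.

K_a = 0.4185.
The pressure distribution is triangular, so the resultant acts at H/3 above the base = 5.6/3 = 1.867 m.

1.87 m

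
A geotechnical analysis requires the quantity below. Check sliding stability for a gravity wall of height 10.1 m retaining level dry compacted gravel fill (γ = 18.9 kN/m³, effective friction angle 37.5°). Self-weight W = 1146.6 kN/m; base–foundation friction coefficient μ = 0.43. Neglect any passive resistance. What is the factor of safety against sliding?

2.10

K_a = tan²(45° − 37.5°/2) = 0.2432.
P_a = ½K_aγH² = 0.5×0.2432×18.9×10.1² = 234.4 kN/m, acting at H/3 = 3.367 m above the base.
FS_sliding = μW / P_a = 0.43×1146.6 / 234.4 = 2.103.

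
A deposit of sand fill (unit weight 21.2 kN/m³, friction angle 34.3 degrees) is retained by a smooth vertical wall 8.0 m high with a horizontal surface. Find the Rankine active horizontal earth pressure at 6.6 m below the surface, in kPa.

39.1 kPa

K_a = (1 − sin φ)/(1 + sin φ) = 0.2792.
σ_h = K_a γ z = 0.2792 × 21.2 × 6.6 = 39.06 kPa.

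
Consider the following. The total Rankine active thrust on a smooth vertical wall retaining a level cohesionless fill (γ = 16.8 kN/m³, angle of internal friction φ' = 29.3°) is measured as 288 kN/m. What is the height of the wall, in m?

K_a = 0.3428. P_a = ½ K_a γ H² ⇒ H = √(2P_a/(K_a γ)).
H = √(2×288/(0.3428×16.8)) = 10.00 m.

10.0 m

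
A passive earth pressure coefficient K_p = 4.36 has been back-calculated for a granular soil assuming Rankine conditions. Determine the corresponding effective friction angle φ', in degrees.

K_p = (1+sin φ)/(1−sin φ) ⇒ sin φ = (K_p − 1)/(K_p + 1) = 0.6269.
φ = arcsin(0.6269) = 38.82°.

38.8°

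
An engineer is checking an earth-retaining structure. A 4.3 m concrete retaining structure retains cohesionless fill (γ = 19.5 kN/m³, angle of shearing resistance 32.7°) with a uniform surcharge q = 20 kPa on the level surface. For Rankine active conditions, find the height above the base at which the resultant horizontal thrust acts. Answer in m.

K_a = 0.2985.
Triangular part P₁ = ½K_aγH² = 53.81 at H/3 = 1.433 m; rectangular part P₂ = K_a q H = 25.67 at H/2 = 2.150 m.
ȳ = (P₁·1.433 + P₂·2.150)/(P₁+P₂) = 1.665 m.

1.66 m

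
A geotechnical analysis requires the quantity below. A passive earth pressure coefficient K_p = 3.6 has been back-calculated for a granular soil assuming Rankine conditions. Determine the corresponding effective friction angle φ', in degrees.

K_p = (1+sin φ)/(1−sin φ) ⇒ sin φ = (K_p − 1)/(K_p + 1) = 0.5652.
φ = arcsin(0.5652) = 34.42°.

34.4°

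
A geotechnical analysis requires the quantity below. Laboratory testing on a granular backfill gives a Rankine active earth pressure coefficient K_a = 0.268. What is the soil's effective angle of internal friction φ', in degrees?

K_a = tan²(45° − φ/2) ⇒ 45° − φ/2 = arctan(√0.268) = 27.37°.
φ = 2(45° − 27.37°) = 35.26°.

35.3°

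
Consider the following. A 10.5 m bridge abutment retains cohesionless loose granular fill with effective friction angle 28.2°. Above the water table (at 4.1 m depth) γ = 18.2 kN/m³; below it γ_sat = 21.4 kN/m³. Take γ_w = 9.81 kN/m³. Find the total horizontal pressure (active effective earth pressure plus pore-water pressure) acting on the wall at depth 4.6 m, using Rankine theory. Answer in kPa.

33.7 kPa

K_a = (1 − sin φ)/(1 + sin φ) = 0.3582.
γ' = 21.4 − 9.81 = 11.59 kN/m³.
Effective vertical stress at 4.6 m: σ'_v = 18.2×4.1 + 11.59×0.500 = 80.41 kPa.
σ'_h = K_a σ'_v = 0.3582 × 80.41 = 28.80 kPa; u = γ_w × 0.500 = 4.905 kPa.
Total σ_h = 28.80 + 4.905 = 33.71 kPa.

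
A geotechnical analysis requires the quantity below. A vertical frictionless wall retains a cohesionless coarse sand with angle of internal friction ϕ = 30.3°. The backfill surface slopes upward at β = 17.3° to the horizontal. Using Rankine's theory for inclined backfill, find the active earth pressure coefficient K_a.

0.383

K_a = cos β · (cos β − √(cos²β − cos²φ)) / (cos β + √(cos²β − cos²φ)).
cos β = 0.9548, cos φ = 0.8634, √(cos²β − cos²φ) = 0.4076.
K_a = 0.9548 × (0.9548 − 0.4076)/(0.9548 + 0.4076) = 0.3835.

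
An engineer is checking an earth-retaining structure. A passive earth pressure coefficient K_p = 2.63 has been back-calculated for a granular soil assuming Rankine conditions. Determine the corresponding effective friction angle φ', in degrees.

K_p = (1+sin φ)/(1−sin φ) ⇒ sin φ = (K_p − 1)/(K_p + 1) = 0.4490.
φ = arcsin(0.4490) = 26.68°.

26.7°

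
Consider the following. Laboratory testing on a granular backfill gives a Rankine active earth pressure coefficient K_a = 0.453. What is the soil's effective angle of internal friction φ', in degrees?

22.1°

K_a = tan²(45° − φ/2) ⇒ 45° − φ/2 = arctan(√0.453) = 33.94°.
φ = 2(45° − 33.94°) = 22.11°.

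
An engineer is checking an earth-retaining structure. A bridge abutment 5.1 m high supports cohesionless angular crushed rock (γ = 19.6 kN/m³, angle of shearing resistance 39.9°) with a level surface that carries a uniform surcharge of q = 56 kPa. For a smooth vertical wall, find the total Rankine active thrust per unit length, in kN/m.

118 kN/m

K_a = tan²(45° − φ/2) = 0.2184.
Soil triangle: ½ K_a γ H² = 0.5×0.2184×19.6×5.1² = 55.68 kN/m.
Surcharge rectangle: K_a q H = 0.2184×56×5.1 = 62.39 kN/m.
Total = 55.68 + 62.39 = 118.1 kN/m.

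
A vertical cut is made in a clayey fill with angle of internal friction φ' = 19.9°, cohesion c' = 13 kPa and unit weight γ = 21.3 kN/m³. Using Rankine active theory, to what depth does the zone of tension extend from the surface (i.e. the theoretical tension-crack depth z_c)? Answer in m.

K_a = tan²(45° − 19.9°/2) = 0.4921; √K_a = 0.7015.
The active pressure is zero where K_a γ z = 2c√K_a, so z_c = 2c/(γ√K_a) = 2×13/(21.3×0.7015) = 1.740 m.

1.74 m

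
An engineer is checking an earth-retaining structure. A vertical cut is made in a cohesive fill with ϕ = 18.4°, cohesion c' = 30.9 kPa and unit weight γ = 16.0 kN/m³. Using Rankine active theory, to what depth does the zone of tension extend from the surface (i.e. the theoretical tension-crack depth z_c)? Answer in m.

5.36 m

K_a = tan²(45° − 18.4°/2) = 0.5202; √K_a = 0.7212.
The active pressure is zero where K_a γ z = 2c√K_a, so z_c = 2c/(γ√K_a) = 2×30.9/(16.0×0.7212) = 5.355 m.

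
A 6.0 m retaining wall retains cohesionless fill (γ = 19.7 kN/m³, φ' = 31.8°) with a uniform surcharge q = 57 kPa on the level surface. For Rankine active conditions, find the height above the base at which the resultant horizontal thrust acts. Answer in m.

K_a = 0.3098.
Triangular part P₁ = ½K_aγH² = 109.9 at H/3 = 2.000 m; rectangular part P₂ = K_a q H = 106.0 at H/2 = 3.000 m.
ȳ = (P₁·2.000 + P₂·3.000)/(P₁+P₂) = 2.491 m.

2.49 m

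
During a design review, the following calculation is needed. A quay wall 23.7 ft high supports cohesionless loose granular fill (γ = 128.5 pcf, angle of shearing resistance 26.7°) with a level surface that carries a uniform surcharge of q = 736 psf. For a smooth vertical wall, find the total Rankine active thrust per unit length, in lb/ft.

K_a = tan²(45° − φ/2) = 0.3800.
Soil triangle: ½ K_a γ H² = 0.5×0.3800×128.5×23.7² = 13710 lb/ft.
Surcharge rectangle: K_a q H = 0.3800×736×23.7 = 6628 lb/ft.
Total = 13710 + 6628 = 20340 lb/ft.

20300 lb/ft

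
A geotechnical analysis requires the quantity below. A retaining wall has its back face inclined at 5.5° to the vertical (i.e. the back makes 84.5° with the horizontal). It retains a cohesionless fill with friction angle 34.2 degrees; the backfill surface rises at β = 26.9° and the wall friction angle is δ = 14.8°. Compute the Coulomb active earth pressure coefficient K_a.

K_a = sin²(α+φ) / [sin²α · sin(α−δ) · (1 + √{sin(φ+δ)sin(φ−β) / (sin(α−δ)sin(α+β))})²].
With α = 84.5°, φ = 34.2°, δ = 14.8°, β = 26.9°: K_a = 0.4671.

0.467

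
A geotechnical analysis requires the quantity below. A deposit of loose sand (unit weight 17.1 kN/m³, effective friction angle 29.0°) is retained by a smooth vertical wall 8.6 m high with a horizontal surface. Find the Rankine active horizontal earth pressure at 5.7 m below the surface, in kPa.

K_a = (1 − sin φ)/(1 + sin φ) = 0.3470.
σ_h = K_a γ z = 0.3470 × 17.1 × 5.7 = 33.82 kPa.

33.8 kPa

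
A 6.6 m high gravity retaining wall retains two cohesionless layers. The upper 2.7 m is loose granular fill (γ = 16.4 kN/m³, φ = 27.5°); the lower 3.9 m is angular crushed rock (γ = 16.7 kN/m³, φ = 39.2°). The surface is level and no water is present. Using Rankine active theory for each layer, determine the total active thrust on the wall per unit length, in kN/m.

89.6 kN/m

K_a1 = tan²(45°−27.5°/2) = 0.3682; K_a2 = tan²(45°−39.2°/2) = 0.2255.
Layer 1: σ at base = K_a1 γ₁ h₁ = 16.30 kPa; P₁ = ½×16.30×2.7 = 22.01.
Layer 2: σ_v at top = γ₁h₁ = 44.28; σ_h top = K_a2×44.28 = 9.984; σ_h base = K_a2×(44.28+16.7×3.9) = 24.67.
P₂ = ½(9.984+24.67)×3.9 = 67.57. Total P_a = 22.01+67.57 = 89.58 kN/m.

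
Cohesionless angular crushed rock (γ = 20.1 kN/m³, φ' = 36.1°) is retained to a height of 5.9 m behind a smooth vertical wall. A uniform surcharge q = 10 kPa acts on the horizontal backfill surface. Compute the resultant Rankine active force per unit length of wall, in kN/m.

106 kN/m

K_a = tan²(45° − φ/2) = 0.2585.
Soil triangle: ½ K_a γ H² = 0.5×0.2585×20.1×5.9² = 90.43 kN/m.
Surcharge rectangle: K_a q H = 0.2585×10×5.9 = 15.25 kN/m.
Total = 90.43 + 15.25 = 105.7 kN/m.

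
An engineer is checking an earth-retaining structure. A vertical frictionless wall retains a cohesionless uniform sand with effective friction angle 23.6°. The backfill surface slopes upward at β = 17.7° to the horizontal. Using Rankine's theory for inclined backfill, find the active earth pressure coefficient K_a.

K_a = cos β · (cos β − √(cos²β − cos²φ)) / (cos β + √(cos²β − cos²φ)).
cos β = 0.9527, cos φ = 0.9164, √(cos²β − cos²φ) = 0.2605.
K_a = 0.9527 × (0.9527 − 0.2605)/(0.9527 + 0.2605) = 0.5436.

0.544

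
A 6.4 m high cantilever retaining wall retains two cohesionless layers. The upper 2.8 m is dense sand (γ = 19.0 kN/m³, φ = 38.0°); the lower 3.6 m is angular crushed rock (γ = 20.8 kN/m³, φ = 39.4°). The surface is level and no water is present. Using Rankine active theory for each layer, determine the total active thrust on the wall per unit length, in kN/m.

90.6 kN/m

K_a1 = tan²(45°−38.0°/2) = 0.2379; K_a2 = tan²(45°−39.4°/2) = 0.2234.
Layer 1: σ at base = K_a1 γ₁ h₁ = 12.66 kPa; P₁ = ½×12.66×2.8 = 17.72.
Layer 2: σ_v at top = γ₁h₁ = 53.20; σ_h top = K_a2×53.20 = 11.89; σ_h base = K_a2×(53.20+20.8×3.6) = 28.62.
P₂ = ½(11.89+28.62)×3.6 = 72.91. Total P_a = 17.72+72.91 = 90.63 kN/m.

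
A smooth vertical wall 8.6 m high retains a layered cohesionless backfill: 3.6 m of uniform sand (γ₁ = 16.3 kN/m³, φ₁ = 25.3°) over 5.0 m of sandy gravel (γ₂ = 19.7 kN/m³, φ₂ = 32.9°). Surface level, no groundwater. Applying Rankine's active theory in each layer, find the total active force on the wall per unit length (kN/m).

K_a1 = tan²(45°−25.3°/2) = 0.4012; K_a2 = tan²(45°−32.9°/2) = 0.2960.
Layer 1: σ at base = K_a1 γ₁ h₁ = 23.54 kPa; P₁ = ½×23.54×3.6 = 42.38.
Layer 2: σ_v at top = γ₁h₁ = 58.68; σ_h top = K_a2×58.68 = 17.37; σ_h base = K_a2×(58.68+19.7×5.0) = 46.53.
P₂ = ½(17.37+46.53)×5.0 = 159.8. Total P_a = 42.38+159.8 = 202.1 kN/m.

202 kN/m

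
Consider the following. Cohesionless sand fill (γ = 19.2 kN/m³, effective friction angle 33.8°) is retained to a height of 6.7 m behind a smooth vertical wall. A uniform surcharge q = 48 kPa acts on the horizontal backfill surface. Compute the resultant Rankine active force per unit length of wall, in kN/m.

215 kN/m

K_a = tan²(45° − φ/2) = 0.2851.
Soil triangle: ½ K_a γ H² = 0.5×0.2851×19.2×6.7² = 122.9 kN/m.
Surcharge rectangle: K_a q H = 0.2851×48×6.7 = 91.69 kN/m.
Total = 122.9 + 91.69 = 214.6 kN/m.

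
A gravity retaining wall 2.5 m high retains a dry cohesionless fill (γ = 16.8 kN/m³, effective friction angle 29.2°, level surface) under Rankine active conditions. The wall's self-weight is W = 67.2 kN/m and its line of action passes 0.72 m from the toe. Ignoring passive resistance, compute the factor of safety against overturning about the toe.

K_a = tan²(45° − 29.2°/2) = 0.3442.
P_a = ½K_aγH² = 0.5×0.3442×16.8×2.5² = 18.07 kN/m, acting at H/3 = 0.8333 m above the base.
Overturning moment M_o = P_a × H/3 = 18.07 × 0.8333 = 15.06.
Resisting moment M_r = W × 0.72 = 67.2 × 0.72 = 48.38.
FS_overturning = M_r/M_o = 48.38/15.06 = 3.213.

3.21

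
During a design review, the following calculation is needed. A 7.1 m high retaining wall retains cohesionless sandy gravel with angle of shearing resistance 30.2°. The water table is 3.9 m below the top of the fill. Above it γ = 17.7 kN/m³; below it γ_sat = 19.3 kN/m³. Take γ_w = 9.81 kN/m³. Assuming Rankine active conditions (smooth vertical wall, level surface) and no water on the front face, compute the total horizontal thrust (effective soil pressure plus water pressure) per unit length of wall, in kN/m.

184 kN/m

K_a = tan²(45° − φ/2) = 0.3307.
γ' = 19.3 − 9.81 = 9.490 kN/m³. Depth below WT = 3.2 m.
σ'_h at WT = K_a γ d_w = 22.83 kPa; at base = 22.83 + K_a γ' × 3.2 = 32.87 kPa.
P₁ (0–3.9 m) = ½×22.83×3.9 = 44.51. P₂ (3.9–7.1 m) = ½(22.83+32.87)×3.2 = 89.11.
P_w = ½ γ_w h₂² = 0.5×9.81×3.2² = 50.23. Total = 44.51+89.11+50.23 = 183.8 kN/m.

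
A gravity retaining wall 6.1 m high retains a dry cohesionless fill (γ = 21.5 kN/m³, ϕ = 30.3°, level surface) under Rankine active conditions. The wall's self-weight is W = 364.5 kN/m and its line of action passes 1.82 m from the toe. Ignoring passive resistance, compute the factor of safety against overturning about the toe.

K_a = tan²(45° − 30.3°/2) = 0.3293.
P_a = ½K_aγH² = 0.5×0.3293×21.5×6.1² = 131.7 kN/m, acting at H/3 = 2.033 m above the base.
Overturning moment M_o = P_a × H/3 = 131.7 × 2.033 = 267.9.
Resisting moment M_r = W × 1.82 = 364.5 × 1.82 = 663.4.
FS_overturning = M_r/M_o = 663.4/267.9 = 2.477.

2.48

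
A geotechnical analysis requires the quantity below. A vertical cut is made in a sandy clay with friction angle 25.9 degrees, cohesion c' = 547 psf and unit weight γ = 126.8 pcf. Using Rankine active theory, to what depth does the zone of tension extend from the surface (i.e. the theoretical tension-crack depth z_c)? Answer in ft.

13.8 ft

K_a = tan²(45° − 25.9°/2) = 0.3920; √K_a = 0.6261.
The active pressure is zero where K_a γ z = 2c√K_a, so z_c = 2c/(γ√K_a) = 2×547/(126.8×0.6261) = 13.78 ft.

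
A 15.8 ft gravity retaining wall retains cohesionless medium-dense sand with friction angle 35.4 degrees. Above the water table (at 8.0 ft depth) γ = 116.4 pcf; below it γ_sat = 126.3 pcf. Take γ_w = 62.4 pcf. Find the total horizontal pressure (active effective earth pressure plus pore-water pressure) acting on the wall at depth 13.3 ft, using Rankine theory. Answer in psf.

K_a = (1 − sin φ)/(1 + sin φ) = 0.2664.
γ' = 126.3 − 62.4 = 63.90 pcf.
Effective vertical stress at 13.3 ft: σ'_v = 116.4×8.0 + 63.90×5.30 = 1270 psf.
σ'_h = K_a σ'_v = 0.2664 × 1270 = 338.3 psf; u = γ_w × 5.30 = 330.7 psf.
Total σ_h = 338.3 + 330.7 = 669.0 psf.

669 psf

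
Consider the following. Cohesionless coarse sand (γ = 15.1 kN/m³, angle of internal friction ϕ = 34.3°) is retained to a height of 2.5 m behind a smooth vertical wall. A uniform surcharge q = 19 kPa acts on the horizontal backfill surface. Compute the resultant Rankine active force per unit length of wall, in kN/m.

26.4 kN/m

K_a = tan²(45° − φ/2) = 0.2792.
Soil triangle: ½ K_a γ H² = 0.5×0.2792×15.1×2.5² = 13.17 kN/m.
Surcharge rectangle: K_a q H = 0.2792×19×2.5 = 13.26 kN/m.
Total = 13.17 + 13.26 = 26.43 kN/m.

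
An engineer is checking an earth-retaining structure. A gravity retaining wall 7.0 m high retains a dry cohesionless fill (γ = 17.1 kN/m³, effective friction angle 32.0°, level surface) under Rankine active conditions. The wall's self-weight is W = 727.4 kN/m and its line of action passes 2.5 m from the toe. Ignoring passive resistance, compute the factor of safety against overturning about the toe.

K_a = tan²(45° − 32.0°/2) = 0.3073.
P_a = ½K_aγH² = 0.5×0.3073×17.1×7.0² = 128.7 kN/m, acting at H/3 = 2.333 m above the base.
Overturning moment M_o = P_a × H/3 = 128.7 × 2.333 = 300.4.
Resisting moment M_r = W × 2.5 = 727.4 × 2.5 = 1818.
FS_overturning = M_r/M_o = 1818/300.4 = 6.054.

6.05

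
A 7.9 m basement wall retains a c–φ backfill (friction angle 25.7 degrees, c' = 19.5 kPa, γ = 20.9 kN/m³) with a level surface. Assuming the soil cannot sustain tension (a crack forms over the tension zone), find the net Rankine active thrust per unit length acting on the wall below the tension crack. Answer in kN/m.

100 kN/m

K_a = 0.3950; √K_a = 0.6285.
Tension-crack depth z_c = 2c/(γ√K_a) = 2×19.5/(20.9×0.6285) = 2.969 m.
σ_a at base = K_a γ H − 2c√K_a = 0.3950×20.9×7.9 − 2×19.5×0.6285 = 40.71 kPa.
P_a = ½ × 40.71 × (H − z_c) = 0.5×40.71×4.931 = 100.4 kN/m.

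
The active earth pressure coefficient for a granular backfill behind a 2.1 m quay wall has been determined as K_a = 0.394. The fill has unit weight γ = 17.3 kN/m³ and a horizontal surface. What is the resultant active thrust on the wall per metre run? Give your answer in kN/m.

15.0 kN/m

P = ½ K_a γ H² = 0.5 × 0.394 × 17.3 × 2.1² = 15.03 kN/m.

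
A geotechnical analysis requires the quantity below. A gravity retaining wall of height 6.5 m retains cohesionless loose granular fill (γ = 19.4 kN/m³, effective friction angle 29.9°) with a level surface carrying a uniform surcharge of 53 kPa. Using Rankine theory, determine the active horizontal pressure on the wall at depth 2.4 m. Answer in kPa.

33.3 kPa

K_a = (1 − sin φ)/(1 + sin φ) = 0.3347.
σ_v = γz + q = 19.4 × 2.4 + 53 = 99.56 kPa.
σ_h = K_a σ_v = 0.3347 × 99.56 = 33.32 kPa.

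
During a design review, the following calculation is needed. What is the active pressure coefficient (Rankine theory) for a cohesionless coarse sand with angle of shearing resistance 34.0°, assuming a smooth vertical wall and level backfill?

K_a = tan²(45° − φ/2) = tan²(28.00°) = 0.2827.

0.283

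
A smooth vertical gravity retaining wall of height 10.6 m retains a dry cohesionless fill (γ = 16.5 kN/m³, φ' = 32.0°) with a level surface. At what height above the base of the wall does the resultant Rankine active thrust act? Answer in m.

3.53 m

K_a = 0.3073.
The pressure distribution is triangular, so the resultant acts at H/3 above the base = 10.6/3 = 3.533 m.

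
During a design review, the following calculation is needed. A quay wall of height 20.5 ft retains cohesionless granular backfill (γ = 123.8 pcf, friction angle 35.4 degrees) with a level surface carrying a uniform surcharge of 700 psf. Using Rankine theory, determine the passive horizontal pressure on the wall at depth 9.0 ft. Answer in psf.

6810 psf

K_p = (1 + sin φ)/(1 − sin φ) = 3.754.
σ_v = γz + q = 123.8 × 9.0 + 700 = 1814 psf.
σ_h = K_p σ_v = 3.754 × 1814 = 6810 psf.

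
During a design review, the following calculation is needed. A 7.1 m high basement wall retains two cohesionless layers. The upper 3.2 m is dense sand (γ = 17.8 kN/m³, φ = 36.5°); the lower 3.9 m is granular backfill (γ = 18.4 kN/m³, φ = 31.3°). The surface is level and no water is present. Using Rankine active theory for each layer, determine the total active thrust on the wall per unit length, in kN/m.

K_a1 = tan²(45°−36.5°/2) = 0.2541; K_a2 = tan²(45°−31.3°/2) = 0.3162.
Layer 1: σ at base = K_a1 γ₁ h₁ = 14.47 kPa; P₁ = ½×14.47×3.2 = 23.15.
Layer 2: σ_v at top = γ₁h₁ = 56.96; σ_h top = K_a2×56.96 = 18.01; σ_h base = K_a2×(56.96+18.4×3.9) = 40.70.
P₂ = ½(18.01+40.70)×3.9 = 114.5. Total P_a = 23.15+114.5 = 137.6 kN/m.

138 kN/m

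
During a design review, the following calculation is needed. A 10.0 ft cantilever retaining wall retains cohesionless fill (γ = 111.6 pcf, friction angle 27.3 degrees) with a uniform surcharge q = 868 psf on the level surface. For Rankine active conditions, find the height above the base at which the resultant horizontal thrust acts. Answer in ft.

4.35 ft

K_a = 0.3711.
Triangular part P₁ = ½K_aγH² = 2071 at H/3 = 3.333 ft; rectangular part P₂ = K_a q H = 3221 at H/2 = 5.000 ft.
ȳ = (P₁·3.333 + P₂·5.000)/(P₁+P₂) = 4.348 ft.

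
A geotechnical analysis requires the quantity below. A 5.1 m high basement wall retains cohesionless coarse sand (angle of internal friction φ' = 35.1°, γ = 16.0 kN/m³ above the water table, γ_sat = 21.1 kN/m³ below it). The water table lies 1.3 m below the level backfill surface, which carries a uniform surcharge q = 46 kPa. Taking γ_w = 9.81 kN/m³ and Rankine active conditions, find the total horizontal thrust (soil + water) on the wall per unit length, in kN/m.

K_a = tan²(45° − φ/2) = 0.2698.
γ' = 21.1 − 9.81 = 11.29 kN/m³. h₂ = H − d_w = 3.8 m.
σ'_h: at surface K_a·q = 12.41; at WT K_a(q+γd_w) = 18.03; at base K_a(q+γd_w+γ'h₂) = 29.60 kPa.
P₁ = ½(12.41+18.03)×1.3 = 19.78; P₂ = ½(18.03+29.60)×3.8 = 90.49; P_w = ½γ_w h₂² = 70.83.
Total = 19.78+90.49+70.83 = 181.1 kN/m.

181 kN/m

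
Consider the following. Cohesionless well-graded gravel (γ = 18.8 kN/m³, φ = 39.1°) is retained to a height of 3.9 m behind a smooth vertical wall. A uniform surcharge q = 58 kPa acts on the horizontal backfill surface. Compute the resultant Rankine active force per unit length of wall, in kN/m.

83.6 kN/m

K_a = tan²(45° − φ/2) = 0.2265.
Soil triangle: ½ K_a γ H² = 0.5×0.2265×18.8×3.9² = 32.38 kN/m.
Surcharge rectangle: K_a q H = 0.2265×58×3.9 = 51.23 kN/m.
Total = 32.38 + 51.23 = 83.61 kN/m.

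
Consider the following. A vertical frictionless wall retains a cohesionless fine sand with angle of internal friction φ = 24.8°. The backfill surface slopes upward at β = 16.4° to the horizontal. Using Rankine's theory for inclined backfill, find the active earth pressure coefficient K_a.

0.491

K_a = cos β · (cos β − √(cos²β − cos²φ)) / (cos β + √(cos²β − cos²φ)).
cos β = 0.9593, cos φ = 0.9078, √(cos²β − cos²φ) = 0.3102.
K_a = 0.9593 × (0.9593 − 0.3102)/(0.9593 + 0.3102) = 0.4905.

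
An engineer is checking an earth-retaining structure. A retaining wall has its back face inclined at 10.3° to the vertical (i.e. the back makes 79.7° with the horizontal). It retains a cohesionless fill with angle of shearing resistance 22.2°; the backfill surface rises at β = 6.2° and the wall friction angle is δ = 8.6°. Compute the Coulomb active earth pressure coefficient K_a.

0.544

K_a = sin²(α+φ) / [sin²α · sin(α−δ) · (1 + √{sin(φ+δ)sin(φ−β) / (sin(α−δ)sin(α+β))})²].
With α = 79.7°, φ = 22.2°, δ = 8.6°, β = 6.2°: K_a = 0.5437.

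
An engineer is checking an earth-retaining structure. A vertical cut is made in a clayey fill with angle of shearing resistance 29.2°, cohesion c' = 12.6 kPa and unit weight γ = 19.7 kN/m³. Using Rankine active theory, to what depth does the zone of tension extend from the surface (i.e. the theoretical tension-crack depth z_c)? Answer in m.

K_a = tan²(45° − 29.2°/2) = 0.3442; √K_a = 0.5867.
The active pressure is zero where K_a γ z = 2c√K_a, so z_c = 2c/(γ√K_a) = 2×12.6/(19.7×0.5867) = 2.180 m.

2.18 m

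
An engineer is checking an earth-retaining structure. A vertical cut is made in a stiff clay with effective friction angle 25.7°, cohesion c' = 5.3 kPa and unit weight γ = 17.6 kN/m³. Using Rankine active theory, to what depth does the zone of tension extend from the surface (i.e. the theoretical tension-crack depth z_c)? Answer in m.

K_a = tan²(45° − 25.7°/2) = 0.3950; √K_a = 0.6285.
The active pressure is zero where K_a γ z = 2c√K_a, so z_c = 2c/(γ√K_a) = 2×5.3/(17.6×0.6285) = 0.9582 m.

0.958 m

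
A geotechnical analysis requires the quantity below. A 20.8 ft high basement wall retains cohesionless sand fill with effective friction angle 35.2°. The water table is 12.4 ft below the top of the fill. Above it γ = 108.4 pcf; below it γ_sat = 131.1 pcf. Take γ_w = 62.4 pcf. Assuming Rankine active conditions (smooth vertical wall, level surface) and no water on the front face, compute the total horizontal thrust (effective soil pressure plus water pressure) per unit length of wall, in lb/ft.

K_a = tan²(45° − φ/2) = 0.2687.
γ' = 131.1 − 62.4 = 68.70 pcf. Depth below WT = 8.4 ft.
σ'_h at WT = K_a γ d_w = 361.2 psf; at base = 361.2 + K_a γ' × 8.4 = 516.2 psf.
P₁ (0–12.4 ft) = ½×361.2×12.4 = 2239. P₂ (12.4–20.8 ft) = ½(361.2+516.2)×8.4 = 3685.
P_w = ½ γ_w h₂² = 0.5×62.4×8.4² = 2201. Total = 2239+3685+2201 = 8126 lb/ft.

8130 lb/ft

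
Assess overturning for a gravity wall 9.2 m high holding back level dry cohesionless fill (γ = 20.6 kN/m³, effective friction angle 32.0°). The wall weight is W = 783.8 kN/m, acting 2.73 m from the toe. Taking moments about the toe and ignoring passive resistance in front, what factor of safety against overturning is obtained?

K_a = tan²(45° − 32.0°/2) = 0.3073.
P_a = ½K_aγH² = 0.5×0.3073×20.6×9.2² = 267.9 kN/m, acting at H/3 = 3.067 m above the base.
Overturning moment M_o = P_a × H/3 = 267.9 × 3.067 = 821.5.
Resisting moment M_r = W × 2.73 = 783.8 × 2.73 = 2140.
FS_overturning = M_r/M_o = 2140/821.5 = 2.605.

2.60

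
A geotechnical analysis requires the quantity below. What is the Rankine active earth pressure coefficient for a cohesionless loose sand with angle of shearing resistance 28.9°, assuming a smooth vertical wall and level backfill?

0.348

K_a = tan²(45° − φ/2) = tan²(30.55°) = 0.3484.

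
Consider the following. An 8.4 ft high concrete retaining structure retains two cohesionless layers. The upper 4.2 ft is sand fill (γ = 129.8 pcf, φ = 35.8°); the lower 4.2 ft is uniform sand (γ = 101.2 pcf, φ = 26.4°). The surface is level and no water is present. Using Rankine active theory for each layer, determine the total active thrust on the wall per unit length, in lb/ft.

1520 lb/ft

K_a1 = tan²(45°−35.8°/2) = 0.2619; K_a2 = tan²(45°−26.4°/2) = 0.3844.
Layer 1: σ at base = K_a1 γ₁ h₁ = 142.8 psf; P₁ = ½×142.8×4.2 = 299.8.
Layer 2: σ_v at top = γ₁h₁ = 545.2; σ_h top = K_a2×545.2 = 209.6; σ_h base = K_a2×(545.2+101.2×4.2) = 373.0.
P₂ = ½(209.6+373.0)×4.2 = 1223. Total P_a = 299.8+1223 = 1523 lb/ft.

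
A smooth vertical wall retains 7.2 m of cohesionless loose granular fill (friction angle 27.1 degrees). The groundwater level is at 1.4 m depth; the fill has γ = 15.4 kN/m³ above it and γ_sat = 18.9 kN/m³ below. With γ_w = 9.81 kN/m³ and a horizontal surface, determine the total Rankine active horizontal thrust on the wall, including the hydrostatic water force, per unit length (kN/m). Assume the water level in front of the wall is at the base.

K_a = tan²(45° − φ/2) = 0.3741.
γ' = 18.9 − 9.81 = 9.090 kN/m³. Depth below WT = 5.8 m.
σ'_h at WT = K_a γ d_w = 8.065 kPa; at base = 8.065 + K_a γ' × 5.8 = 27.79 kPa.
P₁ (0–1.4 m) = ½×8.065×1.4 = 5.645. P₂ (1.4–7.2 m) = ½(8.065+27.79)×5.8 = 104.0.
P_w = ½ γ_w h₂² = 0.5×9.81×5.8² = 165.0. Total = 5.645+104.0+165.0 = 274.6 kN/m.

275 kN/m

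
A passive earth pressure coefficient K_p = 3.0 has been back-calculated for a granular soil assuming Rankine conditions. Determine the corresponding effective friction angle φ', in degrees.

30.0°

K_p = (1+sin φ)/(1−sin φ) ⇒ sin φ = (K_p − 1)/(K_p + 1) = 0.5000.
φ = arcsin(0.5000) = 30.00°.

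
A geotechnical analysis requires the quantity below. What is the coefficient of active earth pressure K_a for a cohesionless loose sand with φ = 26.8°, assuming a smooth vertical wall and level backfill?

0.378

K_a = (1 − sin φ)/(1 + sin φ) = (1 − sin 26.8°)/(1 + sin 26.8°) = 0.3785.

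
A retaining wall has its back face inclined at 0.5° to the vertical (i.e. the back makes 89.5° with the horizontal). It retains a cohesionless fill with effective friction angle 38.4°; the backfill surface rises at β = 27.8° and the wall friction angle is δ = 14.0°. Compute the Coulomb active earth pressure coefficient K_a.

K_a = sin²(α+φ) / [sin²α · sin(α−δ) · (1 + √{sin(φ+δ)sin(φ−β) / (sin(α−δ)sin(α+β))})²].
With α = 89.5°, φ = 38.4°, δ = 14.0°, β = 27.8°: K_a = 0.3228.

0.323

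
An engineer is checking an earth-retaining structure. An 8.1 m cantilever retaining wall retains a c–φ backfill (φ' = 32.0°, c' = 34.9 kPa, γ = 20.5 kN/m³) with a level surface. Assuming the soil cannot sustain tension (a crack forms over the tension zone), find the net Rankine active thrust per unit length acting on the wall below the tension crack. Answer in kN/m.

12.1 kN/m

K_a = 0.3073; √K_a = 0.5543.
Tension-crack depth z_c = 2c/(γ√K_a) = 2×34.9/(20.5×0.5543) = 6.143 m.
σ_a at base = K_a γ H − 2c√K_a = 0.3073×20.5×8.1 − 2×34.9×0.5543 = 12.33 kPa.
P_a = ½ × 12.33 × (H − z_c) = 0.5×12.33×1.957 = 12.07 kN/m.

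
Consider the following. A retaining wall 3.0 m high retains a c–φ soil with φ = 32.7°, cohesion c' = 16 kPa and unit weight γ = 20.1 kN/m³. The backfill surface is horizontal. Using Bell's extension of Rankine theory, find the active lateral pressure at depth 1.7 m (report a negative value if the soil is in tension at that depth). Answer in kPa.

-7.28 kPa

K_a = (1 − sin φ)/(1 + sin φ) = 0.2985.
σ_a = K_a γ z − 2c√K_a = 0.2985×20.1×1.7 − 2×16×0.5464 = -7.284 kPa.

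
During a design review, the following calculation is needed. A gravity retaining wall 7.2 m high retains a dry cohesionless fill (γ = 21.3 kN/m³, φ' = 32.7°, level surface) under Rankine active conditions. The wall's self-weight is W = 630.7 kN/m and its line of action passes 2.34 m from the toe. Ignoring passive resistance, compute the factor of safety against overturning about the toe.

3.73

K_a = tan²(45° − 32.7°/2) = 0.2985.
P_a = ½K_aγH² = 0.5×0.2985×21.3×7.2² = 164.8 kN/m, acting at H/3 = 2.400 m above the base.
Overturning moment M_o = P_a × H/3 = 164.8 × 2.400 = 395.5.
Resisting moment M_r = W × 2.34 = 630.7 × 2.34 = 1476.
FS_overturning = M_r/M_o = 1476/395.5 = 3.731.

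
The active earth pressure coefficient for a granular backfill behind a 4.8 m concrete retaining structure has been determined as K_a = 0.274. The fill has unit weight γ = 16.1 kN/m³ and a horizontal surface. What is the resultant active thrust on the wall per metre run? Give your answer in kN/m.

P = ½ K_a γ H² = 0.5 × 0.274 × 16.1 × 4.8² = 50.82 kN/m.

50.8 kN/m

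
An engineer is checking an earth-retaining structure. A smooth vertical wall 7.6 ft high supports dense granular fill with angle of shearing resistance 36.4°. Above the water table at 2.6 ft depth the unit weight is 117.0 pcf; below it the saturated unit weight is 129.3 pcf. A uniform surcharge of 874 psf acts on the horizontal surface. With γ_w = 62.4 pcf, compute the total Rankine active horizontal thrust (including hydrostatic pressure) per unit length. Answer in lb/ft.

K_a = tan²(45° − φ/2) = 0.2552.
γ' = 129.3 − 62.4 = 66.90 pcf. h₂ = H − d_w = 5.0 ft.
σ'_h: at surface K_a·q = 223.0; at WT K_a(q+γd_w) = 300.6; at base K_a(q+γd_w+γ'h₂) = 386.0 psf.
P₁ = ½(223.0+300.6)×2.6 = 680.7; P₂ = ½(300.6+386.0)×5.0 = 1717; P_w = ½γ_w h₂² = 780.0.
Total = 680.7+1717+780.0 = 3177 lb/ft.

3180 lb/ft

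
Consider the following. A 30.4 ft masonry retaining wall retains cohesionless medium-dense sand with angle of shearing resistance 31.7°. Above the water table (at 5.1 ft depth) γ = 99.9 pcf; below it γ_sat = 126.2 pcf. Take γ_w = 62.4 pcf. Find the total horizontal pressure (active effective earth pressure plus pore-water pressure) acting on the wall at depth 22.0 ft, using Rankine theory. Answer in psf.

K_a = (1 − sin φ)/(1 + sin φ) = 0.3111.
γ' = 126.2 − 62.4 = 63.80 pcf.
Effective vertical stress at 22.0 ft: σ'_v = 99.9×5.1 + 63.80×16.9 = 1588 psf.
σ'_h = K_a σ'_v = 0.3111 × 1588 = 493.9 psf; u = γ_w × 16.9 = 1055 psf.
Total σ_h = 493.9 + 1055 = 1548 psf.

1550 psf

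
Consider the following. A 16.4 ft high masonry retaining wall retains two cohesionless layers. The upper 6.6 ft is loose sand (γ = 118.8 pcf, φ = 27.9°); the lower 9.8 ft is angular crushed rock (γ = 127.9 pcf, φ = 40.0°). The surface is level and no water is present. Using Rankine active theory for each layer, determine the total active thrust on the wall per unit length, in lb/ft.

K_a1 = tan²(45°−27.9°/2) = 0.3625; K_a2 = tan²(45°−40.0°/2) = 0.2174.
Layer 1: σ at base = K_a1 γ₁ h₁ = 284.2 psf; P₁ = ½×284.2×6.6 = 937.9.
Layer 2: σ_v at top = γ₁h₁ = 784.1; σ_h top = K_a2×784.1 = 170.5; σ_h base = K_a2×(784.1+127.9×9.8) = 443.0.
P₂ = ½(170.5+443.0)×9.8 = 3006. Total P_a = 937.9+3006 = 3944 lb/ft.

3940 lb/ft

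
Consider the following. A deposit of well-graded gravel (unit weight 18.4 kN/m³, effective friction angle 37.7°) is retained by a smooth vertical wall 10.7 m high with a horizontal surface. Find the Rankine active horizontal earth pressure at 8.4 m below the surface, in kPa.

37.3 kPa

K_a = (1 − sin φ)/(1 + sin φ) = 0.2411.
σ_h = K_a γ z = 0.2411 × 18.4 × 8.4 = 37.26 kPa.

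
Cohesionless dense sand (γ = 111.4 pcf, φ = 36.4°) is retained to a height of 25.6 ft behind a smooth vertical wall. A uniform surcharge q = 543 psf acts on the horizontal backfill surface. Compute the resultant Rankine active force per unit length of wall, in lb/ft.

K_a = tan²(45° − φ/2) = 0.2552.
Soil triangle: ½ K_a γ H² = 0.5×0.2552×111.4×25.6² = 9314 lb/ft.
Surcharge rectangle: K_a q H = 0.2552×543×25.6 = 3547 lb/ft.
Total = 9314 + 3547 = 12860 lb/ft.

12900 lb/ft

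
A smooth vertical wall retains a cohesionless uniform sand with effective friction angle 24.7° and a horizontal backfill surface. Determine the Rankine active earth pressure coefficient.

0.411

K_a = tan²(45° − φ/2) = tan²(32.65°) = 0.4106.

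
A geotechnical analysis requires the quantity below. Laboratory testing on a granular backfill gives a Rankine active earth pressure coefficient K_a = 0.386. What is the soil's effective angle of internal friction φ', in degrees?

K_a = tan²(45° − φ/2) ⇒ 45° − φ/2 = arctan(√0.386) = 31.85°.
φ = 2(45° − 31.85°) = 26.30°.

26.3°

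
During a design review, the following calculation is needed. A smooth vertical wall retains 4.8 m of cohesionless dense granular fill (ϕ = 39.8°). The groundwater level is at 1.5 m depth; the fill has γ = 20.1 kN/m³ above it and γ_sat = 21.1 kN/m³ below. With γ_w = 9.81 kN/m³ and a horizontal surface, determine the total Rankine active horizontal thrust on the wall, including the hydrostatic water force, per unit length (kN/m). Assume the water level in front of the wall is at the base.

K_a = tan²(45° − φ/2) = 0.2194.
γ' = 21.1 − 9.81 = 11.29 kN/m³. Depth below WT = 3.3 m.
σ'_h at WT = K_a γ d_w = 6.616 kPa; at base = 6.616 + K_a γ' × 3.3 = 14.79 kPa.
P₁ (0–1.5 m) = ½×6.616×1.5 = 4.962. P₂ (1.5–4.8 m) = ½(6.616+14.79)×3.3 = 35.32.
P_w = ½ γ_w h₂² = 0.5×9.81×3.3² = 53.42. Total = 4.962+35.32+53.42 = 93.70 kN/m.

93.7 kN/m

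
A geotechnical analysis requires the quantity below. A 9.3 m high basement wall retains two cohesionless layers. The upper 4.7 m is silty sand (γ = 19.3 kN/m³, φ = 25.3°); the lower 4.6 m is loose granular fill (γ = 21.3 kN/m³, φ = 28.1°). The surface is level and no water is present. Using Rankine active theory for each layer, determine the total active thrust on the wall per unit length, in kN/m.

K_a1 = tan²(45°−25.3°/2) = 0.4012; K_a2 = tan²(45°−28.1°/2) = 0.3596.
Layer 1: σ at base = K_a1 γ₁ h₁ = 36.39 kPa; P₁ = ½×36.39×4.7 = 85.52.
Layer 2: σ_v at top = γ₁h₁ = 90.71; σ_h top = K_a2×90.71 = 32.62; σ_h base = K_a2×(90.71+21.3×4.6) = 67.85.
P₂ = ½(32.62+67.85)×4.6 = 231.1. Total P_a = 85.52+231.1 = 316.6 kN/m.

317 kN/m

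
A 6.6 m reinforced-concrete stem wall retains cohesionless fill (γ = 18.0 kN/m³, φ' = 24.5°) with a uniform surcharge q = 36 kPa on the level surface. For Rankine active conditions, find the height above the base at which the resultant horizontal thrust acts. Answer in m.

2.62 m

K_a = 0.4137.
Triangular part P₁ = ½K_aγH² = 162.2 at H/3 = 2.200 m; rectangular part P₂ = K_a q H = 98.30 at H/2 = 3.300 m.
ȳ = (P₁·2.200 + P₂·3.300)/(P₁+P₂) = 2.615 m.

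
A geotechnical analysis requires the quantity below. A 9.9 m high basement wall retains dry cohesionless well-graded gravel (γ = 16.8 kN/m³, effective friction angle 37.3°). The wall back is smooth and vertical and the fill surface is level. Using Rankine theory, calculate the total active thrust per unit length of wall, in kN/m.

K_a = tan²(45° − φ/2) = 0.2453.
P_a = ½ K_a γ H² = 0.5 × 0.2453 × 16.8 × 9.9² = 202.0 kN/m.

202 kN/m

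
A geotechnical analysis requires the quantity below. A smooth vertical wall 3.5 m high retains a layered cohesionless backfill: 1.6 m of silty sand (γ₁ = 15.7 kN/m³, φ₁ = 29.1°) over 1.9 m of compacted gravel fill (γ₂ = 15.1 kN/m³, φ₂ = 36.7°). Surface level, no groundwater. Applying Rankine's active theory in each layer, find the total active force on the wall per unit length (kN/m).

K_a1 = tan²(45°−29.1°/2) = 0.3456; K_a2 = tan²(45°−36.7°/2) = 0.2519.
Layer 1: σ at base = K_a1 γ₁ h₁ = 8.681 kPa; P₁ = ½×8.681×1.6 = 6.945.
Layer 2: σ_v at top = γ₁h₁ = 25.12; σ_h top = K_a2×25.12 = 6.327; σ_h base = K_a2×(25.12+15.1×1.9) = 13.55.
P₂ = ½(6.327+13.55)×1.9 = 18.89. Total P_a = 6.945+18.89 = 25.83 kN/m.

25.8 kN/m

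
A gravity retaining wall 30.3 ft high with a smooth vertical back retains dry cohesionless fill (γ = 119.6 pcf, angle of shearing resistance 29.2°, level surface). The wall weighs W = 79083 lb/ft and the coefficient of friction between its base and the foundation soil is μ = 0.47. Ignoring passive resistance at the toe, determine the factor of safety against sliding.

K_a = tan²(45° − 29.2°/2) = 0.3442.
P_a = ½K_aγH² = 0.5×0.3442×119.6×30.3² = 18900 lb/ft, acting at H/3 = 10.10 ft above the base.
FS_sliding = μW / P_a = 0.47×79083 / 18900 = 1.967.

1.97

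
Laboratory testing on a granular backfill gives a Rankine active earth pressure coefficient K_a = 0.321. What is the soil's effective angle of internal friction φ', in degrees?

30.9°

K_a = tan²(45° − φ/2) ⇒ 45° − φ/2 = arctan(√0.321) = 29.53°.
φ = 2(45° − 29.53°) = 30.93°.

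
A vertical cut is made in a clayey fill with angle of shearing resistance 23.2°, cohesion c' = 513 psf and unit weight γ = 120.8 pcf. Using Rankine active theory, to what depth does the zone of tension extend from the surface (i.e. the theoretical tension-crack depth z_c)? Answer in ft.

K_a = tan²(45° − 23.2°/2) = 0.4348; √K_a = 0.6594.
The active pressure is zero where K_a γ z = 2c√K_a, so z_c = 2c/(γ√K_a) = 2×513/(120.8×0.6594) = 12.88 ft.

12.9 ft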